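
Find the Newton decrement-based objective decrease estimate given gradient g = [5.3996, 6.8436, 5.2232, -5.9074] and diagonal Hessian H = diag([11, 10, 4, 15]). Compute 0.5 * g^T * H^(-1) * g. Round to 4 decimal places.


Step 1: H is diagonal, so H^(-1) * g = [0.4909, 0.6844, 1.3058, -0.3938].
Step 2: g^T H^(-1) g = sum_i g_i^2 / H_ii
  = (5.3996)^2/11 + (6.8436)^2/10 + (5.2232)^2/4 + (-5.9074)^2/15
  = 2.6505 + 4.6835 + 6.8205 + 2.3265 = 16.4809
Step 3: Objective decrease = 0.5 * g^T H^(-1) g = 8.2405


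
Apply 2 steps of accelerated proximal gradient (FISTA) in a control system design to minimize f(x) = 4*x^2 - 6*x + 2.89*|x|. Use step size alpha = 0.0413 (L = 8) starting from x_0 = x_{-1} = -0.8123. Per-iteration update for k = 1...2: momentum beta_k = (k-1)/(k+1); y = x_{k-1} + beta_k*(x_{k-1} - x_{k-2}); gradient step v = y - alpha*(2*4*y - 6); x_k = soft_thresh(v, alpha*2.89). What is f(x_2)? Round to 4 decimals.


FISTA on f(x) = 4*x^2 - 6*x + 2.89*|x|
L = 8, alpha = 0.0413
Iteration 1: beta = 0.0, y = -0.8123 + 0.0*(-0.8123 + 0.8123) = -0.8123
  grad(y) = -12.4984, v = y - alpha*grad = -0.2961
  prox(v) = soft_thresh(-0.2961, 0.1194) = -0.1768
Iteration 2: beta = 0.3333, y = -0.1768 + 0.3333*(-0.1768 + 0.8123) = 0.0351
  grad(y) = -5.7193, v = y - alpha*grad = 0.2713
  prox(v) = soft_thresh(0.2713, 0.1194) = 0.1519
f(x_2) = 4*0.1519^2 - 6*0.1519 + 2.89*|0.1519| = -0.3802


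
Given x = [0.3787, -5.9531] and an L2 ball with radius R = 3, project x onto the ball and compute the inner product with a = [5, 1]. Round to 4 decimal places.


Step 1: Compute ||x|| (intermediates to 6 decimals).
||x|| = sqrt(0.3787^2 + (-5.9531)^2) = 5.965133
Step 2: Project.
Since ||x|| > R, scale = R/||x|| = 3/5.965133 = 0.502923, proj(x) = scale * x
proj(x) = [0.190457, -2.993951]
Step 3: Dot product.
a^T * proj(x) = 5*0.190457 + 1*(-2.993951) = -2.0417


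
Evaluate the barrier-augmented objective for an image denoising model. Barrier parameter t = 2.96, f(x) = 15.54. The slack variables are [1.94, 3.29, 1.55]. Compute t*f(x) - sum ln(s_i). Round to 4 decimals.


Step 1: Compute log-barrier.
ln values: [0.6627, 1.1909, 0.4383]
phi = -(0.6627 + 1.1909 + 0.4383) = -2.2918
Step 2: Compute augmented objective.
t*f(x) = 2.96*15.54 = 45.9984
Total = 45.9984 - 2.2918 = 43.7066


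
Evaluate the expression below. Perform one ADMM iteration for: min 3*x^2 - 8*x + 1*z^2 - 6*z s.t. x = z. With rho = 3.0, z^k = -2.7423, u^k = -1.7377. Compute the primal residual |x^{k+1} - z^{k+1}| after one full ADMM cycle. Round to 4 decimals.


ADMM iteration with rho = 3.0, z^k = -2.7423, u^k = -1.7377
Step 1: x-update.
Minimize 3*x^2 - 8*x + (3.0/2)*(x + 2.7423 - 1.7377)^2
FOC: (2*3 + 3.0)*x = 8 + 3.0*(-2.7423 + 1.7377)
x^{k+1} = 0.554
Step 2: z-update.
Minimize 1*z^2 - 6*z + (3.0/2)*(0.554 - z - 1.7377)^2
FOC: (2*1 + 3.0)*z = 6 + 3.0*(0.554 - 1.7377)
z^{k+1} = 0.4898
Step 3: u-update.
u^{k+1} = -1.7377 + 0.554 - 0.4898 = -1.6735
Step 4: Primal residual = |0.554 - 0.4898| = 0.0642


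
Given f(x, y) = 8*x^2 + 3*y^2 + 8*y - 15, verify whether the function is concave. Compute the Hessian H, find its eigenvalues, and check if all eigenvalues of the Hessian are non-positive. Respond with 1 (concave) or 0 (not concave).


The Hessian of f(x,y) = 8*x^2 + 3*y^2 + 8*y - 15 is:
H = [[16, 0], [0, 6]]
Trace = 16 + 6 = 22
Determinant = 16*6 - (0)^2 = 96
Discriminant = (22)^2 - 4*96 = 100.0
Eigenvalues: lambda_1 = 6.0, lambda_2 = 16.0
The function is not concave.

0


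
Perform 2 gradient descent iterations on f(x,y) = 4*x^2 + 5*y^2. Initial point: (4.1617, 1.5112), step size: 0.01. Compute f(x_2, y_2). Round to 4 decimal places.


Gradient descent on f(x,y) = 4*x^2 + 5*y^2.
Starting point: (4.1617, 1.5112), alpha = 0.01
Step 1: grad_x = 2*4*4.1617 = 33.2936, grad_y = 2*5*1.5112 = 15.112
  x_1 = 4.1617 - 0.01*33.2936 = 3.8288
  y_1 = 1.5112 - 0.01*15.112 = 1.3601
Step 2: grad_x = 2*4*3.8288 = 30.6301, grad_y = 2*5*1.3601 = 13.6008
  x_2 = 3.8288 - 0.01*30.6301 = 3.5225
  y_2 = 1.3601 - 0.01*13.6008 = 1.2241
f(3.5225, 1.2241) = 4*3.5225^2 + 5*1.2241^2 = 57.1227


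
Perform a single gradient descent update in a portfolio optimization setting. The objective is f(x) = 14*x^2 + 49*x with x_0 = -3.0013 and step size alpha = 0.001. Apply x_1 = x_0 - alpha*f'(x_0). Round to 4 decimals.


We compute the gradient at x_0 and apply the update.
f'(x) = 28*x + 49
f'(-3.0013) = 28*-3.0013 + 49 = -35.0364
x_1 = -3.0013 - 0.001*-35.0364 = -2.9663


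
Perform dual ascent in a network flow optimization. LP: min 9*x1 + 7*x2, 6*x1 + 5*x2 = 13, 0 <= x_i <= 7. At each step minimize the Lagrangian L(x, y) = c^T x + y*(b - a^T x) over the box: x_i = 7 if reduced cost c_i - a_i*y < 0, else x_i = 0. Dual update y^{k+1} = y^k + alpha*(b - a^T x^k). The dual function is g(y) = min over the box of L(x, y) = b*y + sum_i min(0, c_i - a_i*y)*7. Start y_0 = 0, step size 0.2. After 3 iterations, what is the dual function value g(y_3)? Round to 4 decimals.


Dual ascent for LP: min 9*x1 + 7*x2, 6*x1 + 5*x2 = 13, 0 <= x_i <= 7
Step 1: y^k = 0.0, reduced costs: (9.0, 7.0)
  x^k = (0.0, 0.0), subgradient = b - a^T x = 13.0
  y^{k+1} = 0.0 + 0.2*13.0 = 2.6
Step 2: y^k = 2.6, reduced costs: (-6.6, -6.0)
  x^k = (7.0, 7.0), subgradient = b - a^T x = -64.0
  y^{k+1} = 2.6 + 0.2*-64.0 = -10.2
Step 3: y^k = -10.2, reduced costs: (70.2, 58.0)
  x^k = (0.0, 0.0), subgradient = b - a^T x = 13.0
  y^{k+1} = -10.2 + 0.2*13.0 = -7.6
Dual objective at y_3 = -7.6: reduced costs (54.6, 45.0), box minimizer x = (0.0, 0.0)
g(y_3) = b*y + (c1 - a1*y)*x1 + (c2 - a2*y)*x2 = 13*(-7.6) + 54.6*0.0 + 45.0*0.0 = -98.8 + 0.0 + 0.0 = -98.8


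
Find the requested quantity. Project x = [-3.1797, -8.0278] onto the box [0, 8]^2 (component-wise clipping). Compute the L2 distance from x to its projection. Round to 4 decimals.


Project each component onto [0, 8].
clip(-3.1797) = 0.0, clip(-8.0278) = 0.0
Projection = [0.0, 0.0]
Squared diffs: [10.1105, 64.4456]
Distance = sqrt(74.5561) = 8.6346


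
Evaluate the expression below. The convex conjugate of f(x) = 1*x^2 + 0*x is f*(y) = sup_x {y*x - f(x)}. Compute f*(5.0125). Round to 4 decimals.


f*(y) = sup_x {y*x - a*x^2 - b*x} = sup_x {(y-b)*x - a*x^2}
FOC: (y - b) - 2a*x = 0 => x* = (y - b)/(2a)
x* = (5.0125 - 0)/(2*1) = 2.5063
f*(5.0125) = (y-b)^2/(4a) = (5.0125 - 0)^2/(4*1)
= 25.1252/4 = 6.2813


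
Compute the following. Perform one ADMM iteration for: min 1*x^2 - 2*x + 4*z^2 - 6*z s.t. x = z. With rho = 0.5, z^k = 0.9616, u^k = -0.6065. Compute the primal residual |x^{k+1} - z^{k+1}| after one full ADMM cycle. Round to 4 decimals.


ADMM iteration with rho = 0.5, z^k = 0.9616, u^k = -0.6065
Step 1: x-update.
Minimize 1*x^2 - 2*x + (0.5/2)*(x - 0.9616 - 0.6065)^2
FOC: (2*1 + 0.5)*x = 2 + 0.5*(0.9616 + 0.6065)
x^{k+1} = 1.1136
Step 2: z-update.
Minimize 4*z^2 - 6*z + (0.5/2)*(1.1136 - z - 0.6065)^2
FOC: (2*4 + 0.5)*z = 6 + 0.5*(1.1136 - 0.6065)
z^{k+1} = 0.7357
Step 3: u-update.
u^{k+1} = -0.6065 + 1.1136 - 0.7357 = -0.2286
Step 4: Primal residual = |1.1136 - 0.7357| = 0.3779


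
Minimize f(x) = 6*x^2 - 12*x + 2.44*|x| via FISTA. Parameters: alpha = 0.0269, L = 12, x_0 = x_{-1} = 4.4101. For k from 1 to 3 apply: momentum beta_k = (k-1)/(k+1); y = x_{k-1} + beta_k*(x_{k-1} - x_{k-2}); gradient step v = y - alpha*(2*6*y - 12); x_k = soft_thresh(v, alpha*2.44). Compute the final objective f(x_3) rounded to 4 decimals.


FISTA on f(x) = 6*x^2 - 12*x + 2.44*|x|
L = 12, alpha = 0.0269
Iteration 1: beta = 0.0, y = 4.4101 + 0.0*(4.4101 - 4.4101) = 4.4101
  grad(y) = 40.9212, v = y - alpha*grad = 3.3093
  prox(v) = soft_thresh(3.3093, 0.0656) = 3.2437
Iteration 2: beta = 0.3333, y = 3.2437 + 0.3333*(3.2437 - 4.4101) = 2.8549
  grad(y) = 22.2585, v = y - alpha*grad = 2.2561
  prox(v) = soft_thresh(2.2561, 0.0656) = 2.1905
Iteration 3: beta = 0.5, y = 2.1905 + 0.5*(2.1905 - 3.2437) = 1.6639
  grad(y) = 7.9667, v = y - alpha*grad = 1.4496
  prox(v) = soft_thresh(1.4496, 0.0656) = 1.3839
f(x_3) = 6*1.3839^2 - 12*1.3839 + 2.44*|1.3839| = -1.7387


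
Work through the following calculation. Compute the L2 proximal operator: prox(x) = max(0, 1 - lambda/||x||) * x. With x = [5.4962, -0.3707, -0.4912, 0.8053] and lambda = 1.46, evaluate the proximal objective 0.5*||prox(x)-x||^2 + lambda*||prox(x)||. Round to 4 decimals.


Step 1: Compute ||x||.
||x|| = 5.5889
Step 2: Compute scaling factor.
scale = max(0, 1 - 1.46/5.5889) = 0.7388
Step 3: prox(x) = [4.0604, -0.2739, -0.3629, 0.5949]
||prox(x)|| = 4.1289
Step 4: Proximal objective.
0.5*||prox-x||^2 = 1.0658
lambda*||prox|| = 6.0282
Total = 7.0939


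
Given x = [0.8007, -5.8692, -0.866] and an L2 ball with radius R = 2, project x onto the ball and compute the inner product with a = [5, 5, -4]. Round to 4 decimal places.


Step 1: Compute ||x|| (intermediates to 6 decimals).
||x|| = sqrt(0.8007^2 + (-5.8692)^2 + (-0.866)^2) = 5.986534
Step 2: Project.
Since ||x|| > R, scale = R/||x|| = 2/5.986534 = 0.334083, proj(x) = scale * x
proj(x) = [0.2675, -1.9608, -0.289316]
Step 3: Dot product.
a^T * proj(x) = 5*0.2675 + 5*(-1.9608) - 4*(-0.289316) = -7.3092


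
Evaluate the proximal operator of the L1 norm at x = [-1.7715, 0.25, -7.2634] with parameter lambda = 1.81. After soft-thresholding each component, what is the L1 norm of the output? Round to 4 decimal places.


Soft-thresholding with lambda = 1.81:
prox(-1.7715) = sign(-1.7715)*max(|-1.7715| - 1.81, 0) = 0.0
prox(0.25) = sign(0.25)*max(|0.25| - 1.81, 0) = 0.0
prox(-7.2634) = sign(-7.2634)*max(|-7.2634| - 1.81, 0) = -5.4534
prox(x) = [0.0, 0.0, -5.4534]
||prox(x)||_1 = 0.0 + 0.0 + 5.4534 = 5.4534


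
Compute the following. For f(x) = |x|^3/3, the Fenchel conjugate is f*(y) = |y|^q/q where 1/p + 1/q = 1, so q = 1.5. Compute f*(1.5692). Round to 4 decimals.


The conjugate exponent q satisfies 1/p + 1/q = 1.
p = 3, so q = 3/(3 - 1) = 1.5
|y|^q = 1.5692^1.5 = 1.9657
f*(1.5692) = 1.9657 / 1.5 = 1.3105


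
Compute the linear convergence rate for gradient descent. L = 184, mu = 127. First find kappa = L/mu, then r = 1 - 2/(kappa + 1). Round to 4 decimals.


Step 1: Compute the condition number.
kappa = L/mu = 184/127 = 1.4488
Step 2: Compute the convergence rate.
r = 1 - 2/(kappa + 1) = 1 - 2*mu/(L + mu) = (L - mu)/(L + mu) = 57/311 = 0.1833


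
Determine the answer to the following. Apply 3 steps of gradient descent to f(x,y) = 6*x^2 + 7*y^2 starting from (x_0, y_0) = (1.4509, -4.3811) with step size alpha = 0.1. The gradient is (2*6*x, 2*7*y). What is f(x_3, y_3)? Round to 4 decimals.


Gradient descent on f(x,y) = 6*x^2 + 7*y^2.
Starting point: (1.4509, -4.3811), alpha = 0.1
Step 1: grad_x = 2*6*1.4509 = 17.4108, grad_y = 2*7*-4.3811 = -61.3354
  x_1 = 1.4509 - 0.1*17.4108 = -0.2902
  y_1 = -4.3811 - 0.1*-61.3354 = 1.7524
Step 2: grad_x = 2*6*-0.2902 = -3.4822, grad_y = 2*7*1.7524 = 24.5342
  x_2 = -0.2902 - 0.1*-3.4822 = 0.058
  y_2 = 1.7524 - 0.1*24.5342 = -0.701
Step 3: grad_x = 2*6*0.058 = 0.6964, grad_y = 2*7*-0.701 = -9.8137
  x_3 = 0.058 - 0.1*0.6964 = -0.0116
  y_3 = -0.701 - 0.1*-9.8137 = 0.2804
f(-0.0116, 0.2804) = 6*(-0.0116)^2 + 7*0.2804^2 = 0.5511


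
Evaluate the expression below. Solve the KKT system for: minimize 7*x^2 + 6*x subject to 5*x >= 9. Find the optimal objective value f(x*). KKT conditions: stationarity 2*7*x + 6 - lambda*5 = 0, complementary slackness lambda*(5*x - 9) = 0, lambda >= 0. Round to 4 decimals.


Step 1: Try lambda = 0 (constraint inactive).
x_unc = -6/(2*7) = -0.4286
Check: 5*-0.4286 = -2.143 < 9 -- violated!
Step 2: Constraint must be active: 5*x = 9
x* = 9/5 = 1.8
lambda = (2*7*1.8 + 6)/5 = 6.24
Step 3: Compute optimal value.
f(x*) = 7*1.8^2 + 6*1.8 = 33.48


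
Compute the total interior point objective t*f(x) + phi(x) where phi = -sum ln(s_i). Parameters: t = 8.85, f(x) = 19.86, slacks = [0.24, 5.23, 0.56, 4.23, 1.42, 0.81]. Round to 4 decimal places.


Step 1: Compute log-barrier.
ln values: [-1.4271, 1.6544, -0.5798, 1.4422, 0.3507, -0.2107]
phi = -(-1.4271 + 1.6544 - 0.5798 + 1.4422 + 0.3507 - 0.2107) = -1.2296
Step 2: Compute augmented objective.
t*f(x) = 8.85*19.86 = 175.761
Total = 175.761 - 1.2296 = 174.5314


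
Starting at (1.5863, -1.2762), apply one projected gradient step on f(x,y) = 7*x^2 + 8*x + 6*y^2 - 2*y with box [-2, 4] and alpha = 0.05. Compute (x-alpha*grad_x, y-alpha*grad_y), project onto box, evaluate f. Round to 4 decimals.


Step 1: Compute gradient at (1.5863, -1.2762).
grad_x = 2*7*1.5863 + 8 = 30.2082
grad_y = 2*6*-1.2762 - 2 = -17.3144
Step 2: Gradient step.
x_raw = 1.5863 - 0.05*30.2082 = 0.0759
y_raw = -1.2762 - 0.05*-17.3144 = -0.4105
Step 3: Project onto [-2, 4].
x_proj = clip(0.0759) = 0.0759
y_proj = clip(-0.4105) = -0.4105
Step 4: Evaluate f.
f(0.0759, -0.4105) = 2.4794


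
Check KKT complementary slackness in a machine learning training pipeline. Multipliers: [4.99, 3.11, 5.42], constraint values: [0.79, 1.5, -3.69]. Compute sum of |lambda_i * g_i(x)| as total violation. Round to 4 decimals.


KKT complementary slackness check:
lambda_1 * g_1 = 4.99 * 0.79 = 3.9421
lambda_2 * g_2 = 3.11 * 1.5 = 4.665
lambda_3 * g_3 = 5.42 * -3.69 = -19.9998
Total violation = 3.9421 + 4.665 + 19.9998 = 28.6069


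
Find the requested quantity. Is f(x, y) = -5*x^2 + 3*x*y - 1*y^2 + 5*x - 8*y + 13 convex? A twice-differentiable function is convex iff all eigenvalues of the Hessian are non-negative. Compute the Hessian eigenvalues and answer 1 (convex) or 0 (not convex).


The Hessian of f(x,y) = -5*x^2 + 3*x*y - 1*y^2 + 5*x - 8*y + 13 is:
H = [[-10, 3], [3, -2]]
Trace = -10 - 2 = -12
Determinant = -10*-2 - (3)^2 = 11
Discriminant = (-12)^2 - 4*11 = 100.0
Eigenvalues: lambda_1 = -11.0, lambda_2 = -1.0
The function is not convex.

0


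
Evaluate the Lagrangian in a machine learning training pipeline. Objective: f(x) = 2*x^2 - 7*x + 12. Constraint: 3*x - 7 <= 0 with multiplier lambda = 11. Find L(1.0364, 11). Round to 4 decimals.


Step 1: Evaluate f(x).
f(1.0364) = 2*1.0364^2 - 7*1.0364 + 12 = 6.8934
Step 2: Evaluate g(x).
g(1.0364) = 3*1.0364 - 7 = -3.8908
Step 3: Compute Lagrangian.
L = 6.8934 + 11*-3.8908 = -35.9054


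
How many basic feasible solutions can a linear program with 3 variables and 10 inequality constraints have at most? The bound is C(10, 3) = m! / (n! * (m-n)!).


Each vertex corresponds to some choice of n active constraints out of m, so the number of vertices is at most C(m, n) = m! / (n!(m-n)!).
m = 10, n = 3
Numerator: 10 * 9 * 8
Denominator: 3! = 6
C(10, 3) = 120


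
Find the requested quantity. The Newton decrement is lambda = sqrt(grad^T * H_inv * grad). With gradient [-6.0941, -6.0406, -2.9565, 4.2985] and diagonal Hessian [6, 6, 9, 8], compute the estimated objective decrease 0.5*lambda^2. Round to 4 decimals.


Step 1: H is diagonal, so H^(-1) * g = [-1.0157, -1.0068, -0.3285, 0.5373].
Step 2: g^T H^(-1) g = sum_i g_i^2 / H_ii
  = (-6.0941)^2/6 + (-6.0406)^2/6 + (-2.9565)^2/9 + (4.2985)^2/8
  = 6.1897 + 6.0815 + 0.9712 + 2.3096 = 15.552
Step 3: Objective decrease = 0.5 * g^T H^(-1) g = 7.776


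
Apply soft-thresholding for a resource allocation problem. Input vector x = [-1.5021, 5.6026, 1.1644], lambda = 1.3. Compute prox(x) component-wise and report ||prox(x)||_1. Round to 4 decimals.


Soft-thresholding with lambda = 1.3:
prox(-1.5021) = sign(-1.5021)*max(|-1.5021| - 1.3, 0) = -0.2021
prox(5.6026) = sign(5.6026)*max(|5.6026| - 1.3, 0) = 4.3026
prox(1.1644) = sign(1.1644)*max(|1.1644| - 1.3, 0) = 0.0
prox(x) = [-0.2021, 4.3026, 0.0]
||prox(x)||_1 = 0.2021 + 4.3026 + 0.0 = 4.5047


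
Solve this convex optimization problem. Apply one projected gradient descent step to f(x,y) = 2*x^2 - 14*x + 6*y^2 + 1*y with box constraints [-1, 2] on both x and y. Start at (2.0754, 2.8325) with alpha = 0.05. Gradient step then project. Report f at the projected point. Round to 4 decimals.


Step 1: Compute gradient at (2.0754, 2.8325).
grad_x = 2*2*2.0754 - 14 = -5.6984
grad_y = 2*6*2.8325 + 1 = 34.99
Step 2: Gradient step.
x_raw = 2.0754 - 0.05*-5.6984 = 2.3603
y_raw = 2.8325 - 0.05*34.99 = 1.083
Step 3: Project onto [-1, 2].
x_proj = clip(2.3603) = 2.0
y_proj = clip(1.083) = 1.083
Step 4: Evaluate f.
f(2.0, 1.083) = -11.8797


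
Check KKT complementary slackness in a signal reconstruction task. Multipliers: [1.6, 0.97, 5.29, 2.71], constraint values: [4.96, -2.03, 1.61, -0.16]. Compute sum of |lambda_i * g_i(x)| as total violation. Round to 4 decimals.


KKT complementary slackness check:
lambda_1 * g_1 = 1.6 * 4.96 = 7.936
lambda_2 * g_2 = 0.97 * -2.03 = -1.9691
lambda_3 * g_3 = 5.29 * 1.61 = 8.5169
lambda_4 * g_4 = 2.71 * -0.16 = -0.4336
Total violation = 7.936 + 1.9691 + 8.5169 + 0.4336 = 18.8556


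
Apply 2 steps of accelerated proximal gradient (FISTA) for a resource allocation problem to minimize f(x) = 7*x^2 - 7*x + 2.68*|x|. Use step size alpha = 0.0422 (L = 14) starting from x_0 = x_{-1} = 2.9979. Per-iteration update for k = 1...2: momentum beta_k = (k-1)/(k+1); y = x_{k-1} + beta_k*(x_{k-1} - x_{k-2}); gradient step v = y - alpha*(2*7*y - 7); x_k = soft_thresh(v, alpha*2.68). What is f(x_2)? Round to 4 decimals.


FISTA on f(x) = 7*x^2 - 7*x + 2.68*|x|
L = 14, alpha = 0.0422
Iteration 1: beta = 0.0, y = 2.9979 + 0.0*(2.9979 - 2.9979) = 2.9979
  grad(y) = 34.9706, v = y - alpha*grad = 1.5221
  prox(v) = soft_thresh(1.5221, 0.1131) = 1.409
Iteration 2: beta = 0.3333, y = 1.409 + 0.3333*(1.409 - 2.9979) = 0.8794
  grad(y) = 5.312, v = y - alpha*grad = 0.6553
  prox(v) = soft_thresh(0.6553, 0.1131) = 0.5422
f(x_2) = 7*0.5422^2 - 7*0.5422 + 2.68*|0.5422| = -0.2846


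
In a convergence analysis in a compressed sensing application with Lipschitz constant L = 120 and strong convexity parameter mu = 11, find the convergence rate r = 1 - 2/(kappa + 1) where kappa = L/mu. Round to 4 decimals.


Step 1: Compute the condition number.
kappa = L/mu = 120/11 = 10.9091
Step 2: Compute the convergence rate.
r = 1 - 2/(kappa + 1) = 1 - 2*mu/(L + mu) = (L - mu)/(L + mu) = 109/131 = 0.8321


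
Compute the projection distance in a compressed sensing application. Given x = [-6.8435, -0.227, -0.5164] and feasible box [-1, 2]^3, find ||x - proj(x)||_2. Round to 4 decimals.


Project each component onto [-1, 2].
clip(-6.8435) = -1.0, clip(-0.227) = -0.227, clip(-0.5164) = -0.5164
Projection = [-1.0, -0.227, -0.5164]
Squared diffs: [34.1465, 0.0, 0.0]
Distance = sqrt(34.1465) = 5.8435


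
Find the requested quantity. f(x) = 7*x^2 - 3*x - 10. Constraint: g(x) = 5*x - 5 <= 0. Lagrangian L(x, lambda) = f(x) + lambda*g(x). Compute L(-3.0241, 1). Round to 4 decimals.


Step 1: Evaluate f(x).
f(-3.0241) = 7*(-3.0241)^2 - 3*(-3.0241) - 10 = 63.0886
Step 2: Evaluate g(x).
g(-3.0241) = 5*-3.0241 - 5 = -20.1205
Step 3: Compute Lagrangian.
L = 63.0886 + 1*-20.1205 = 42.9681


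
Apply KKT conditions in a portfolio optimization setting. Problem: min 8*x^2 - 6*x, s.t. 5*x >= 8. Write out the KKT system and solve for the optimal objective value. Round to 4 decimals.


Step 1: Try lambda = 0 (constraint inactive).
x_unc = 6/(2*8) = 0.375
Check: 5*0.375 = 1.875 < 8 -- violated!
Step 2: Constraint must be active: 5*x = 8
x* = 8/5 = 1.6
lambda = (2*8*1.6 - 6)/5 = 3.92
Step 3: Compute optimal value.
f(x*) = 8*1.6^2 - 6*1.6 = 10.88


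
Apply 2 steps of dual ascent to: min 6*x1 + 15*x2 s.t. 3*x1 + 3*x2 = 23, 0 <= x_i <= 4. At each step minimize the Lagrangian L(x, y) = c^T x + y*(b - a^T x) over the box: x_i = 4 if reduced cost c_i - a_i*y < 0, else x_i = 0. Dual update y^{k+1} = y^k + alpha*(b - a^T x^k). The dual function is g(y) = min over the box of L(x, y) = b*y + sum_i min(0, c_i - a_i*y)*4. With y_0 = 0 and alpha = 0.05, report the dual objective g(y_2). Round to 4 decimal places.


Dual ascent for LP: min 6*x1 + 15*x2, 3*x1 + 3*x2 = 23, 0 <= x_i <= 4
Step 1: y^k = 0.0, reduced costs: (6.0, 15.0)
  x^k = (0.0, 0.0), subgradient = b - a^T x = 23.0
  y^{k+1} = 0.0 + 0.05*23.0 = 1.15
Step 2: y^k = 1.15, reduced costs: (2.55, 11.55)
  x^k = (0.0, 0.0), subgradient = b - a^T x = 23.0
  y^{k+1} = 1.15 + 0.05*23.0 = 2.3
Dual objective at y_2 = 2.3: reduced costs (-0.9, 8.1), box minimizer x = (4.0, 0.0)
g(y_2) = b*y + (c1 - a1*y)*x1 + (c2 - a2*y)*x2 = 23*2.3 + (-0.9)*4.0 + 8.1*0.0 = 52.9 - 3.6 + 0.0 = 49.3


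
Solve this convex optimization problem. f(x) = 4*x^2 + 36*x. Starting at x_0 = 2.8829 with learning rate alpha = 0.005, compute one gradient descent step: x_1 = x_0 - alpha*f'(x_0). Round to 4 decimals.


We compute the gradient at x_0 and apply the update.
f'(x) = 8*x + 36
f'(2.8829) = 8*2.8829 + 36 = 59.0632
x_1 = 2.8829 - 0.005*59.0632 = 2.5876


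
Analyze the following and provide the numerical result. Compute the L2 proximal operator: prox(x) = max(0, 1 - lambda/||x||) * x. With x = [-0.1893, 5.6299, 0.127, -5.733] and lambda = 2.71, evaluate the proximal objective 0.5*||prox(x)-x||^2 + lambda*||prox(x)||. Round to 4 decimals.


Step 1: Compute ||x||.
||x|| = 8.0383
Step 2: Compute scaling factor.
scale = max(0, 1 - 2.71/8.0383) = 0.6629
Step 3: prox(x) = [-0.1255, 3.7319, 0.0842, -3.8002]
||prox(x)|| = 5.3283
Step 4: Proximal objective.
0.5*||prox-x||^2 = 3.6721
lambda*||prox|| = 14.4397
Total = 18.1119


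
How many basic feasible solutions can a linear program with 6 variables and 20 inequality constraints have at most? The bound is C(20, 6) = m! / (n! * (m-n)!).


Each vertex corresponds to some choice of n active constraints out of m, so the number of vertices is at most C(m, n) = m! / (n!(m-n)!).
m = 20, n = 6
Numerator: 20 * 19 * 18 * 17 * 16 * 15
Denominator: 6! = 720
C(20, 6) = 38760


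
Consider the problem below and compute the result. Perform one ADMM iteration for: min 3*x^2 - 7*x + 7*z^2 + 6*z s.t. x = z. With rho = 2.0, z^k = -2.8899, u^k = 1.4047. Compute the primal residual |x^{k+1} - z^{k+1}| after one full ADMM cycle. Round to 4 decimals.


ADMM iteration with rho = 2.0, z^k = -2.8899, u^k = 1.4047
Step 1: x-update.
Minimize 3*x^2 - 7*x + (2.0/2)*(x + 2.8899 + 1.4047)^2
FOC: (2*3 + 2.0)*x = 7 + 2.0*(-2.8899 - 1.4047)
x^{k+1} = -0.1987
Step 2: z-update.
Minimize 7*z^2 + 6*z + (2.0/2)*(-0.1987 - z + 1.4047)^2
FOC: (2*7 + 2.0)*z = -6 + 2.0*(-0.1987 + 1.4047)
z^{k+1} = -0.2242
Step 3: u-update.
u^{k+1} = 1.4047 - 0.1987 + 0.2242 = 1.4303
Step 4: Primal residual = |-0.1987 + 0.2242| = 0.0256


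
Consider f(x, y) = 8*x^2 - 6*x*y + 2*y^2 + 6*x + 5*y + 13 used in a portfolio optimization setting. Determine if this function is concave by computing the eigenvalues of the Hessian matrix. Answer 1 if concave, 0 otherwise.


The Hessian of f(x,y) = 8*x^2 - 6*x*y + 2*y^2 + 6*x + 5*y + 13 is:
H = [[16, -6], [-6, 4]]
Trace = 16 + 4 = 20
Determinant = 16*4 - (-6)^2 = 28
Discriminant = (20)^2 - 4*28 = 288.0
Eigenvalues: lambda_1 = 1.5147, lambda_2 = 18.4853
The function is not concave.

0


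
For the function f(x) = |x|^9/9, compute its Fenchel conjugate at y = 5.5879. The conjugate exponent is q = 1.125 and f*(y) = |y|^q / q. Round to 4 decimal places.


The conjugate exponent q satisfies 1/p + 1/q = 1.
p = 9, so q = 9/(9 - 1) = 1.125
|y|^q = 5.5879^1.125 = 6.9287
f*(5.5879) = 6.9287 / 1.125 = 6.1589


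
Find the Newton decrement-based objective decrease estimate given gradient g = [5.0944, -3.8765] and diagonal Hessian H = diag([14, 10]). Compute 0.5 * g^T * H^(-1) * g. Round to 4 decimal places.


Step 1: H is diagonal, so H^(-1) * g = [0.3639, -0.3877].
Step 2: g^T H^(-1) g = sum_i g_i^2 / H_ii
  = (5.0944)^2/14 + (-3.8765)^2/10
  = 1.8538 + 1.5027 = 3.3565
Step 3: Objective decrease = 0.5 * g^T H^(-1) g = 1.6783


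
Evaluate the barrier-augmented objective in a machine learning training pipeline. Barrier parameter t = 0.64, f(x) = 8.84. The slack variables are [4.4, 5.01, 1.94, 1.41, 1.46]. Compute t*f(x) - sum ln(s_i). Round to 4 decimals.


Step 1: Compute log-barrier.
ln values: [1.4816, 1.6114, 0.6627, 0.3436, 0.3784]
phi = -(1.4816 + 1.6114 + 0.6627 + 0.3436 + 0.3784) = -4.4778
Step 2: Compute augmented objective.
t*f(x) = 0.64*8.84 = 5.6576
Total = 5.6576 - 4.4778 = 1.1798


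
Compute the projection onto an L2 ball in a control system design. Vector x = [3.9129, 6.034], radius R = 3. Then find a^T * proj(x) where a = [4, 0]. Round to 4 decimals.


Step 1: Compute ||x|| (intermediates to 6 decimals).
||x|| = sqrt(3.9129^2 + 6.034^2) = 7.191658
Step 2: Project.
Since ||x|| > R, scale = R/||x|| = 3/7.191658 = 0.41715, proj(x) = scale * x
proj(x) = [1.632266, 2.517083]
Step 3: Dot product.
a^T * proj(x) = 4*1.632266 + 0*2.517083 = 6.5291


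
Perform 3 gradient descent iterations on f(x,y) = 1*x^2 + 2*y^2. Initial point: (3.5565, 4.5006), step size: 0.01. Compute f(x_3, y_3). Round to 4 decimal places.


Gradient descent on f(x,y) = 1*x^2 + 2*y^2.
Starting point: (3.5565, 4.5006), alpha = 0.01
Step 1: grad_x = 2*1*3.5565 = 7.113, grad_y = 2*2*4.5006 = 18.0024
  x_1 = 3.5565 - 0.01*7.113 = 3.4854
  y_1 = 4.5006 - 0.01*18.0024 = 4.3206
Step 2: grad_x = 2*1*3.4854 = 6.9707, grad_y = 2*2*4.3206 = 17.2823
  x_2 = 3.4854 - 0.01*6.9707 = 3.4157
  y_2 = 4.3206 - 0.01*17.2823 = 4.1478
Step 3: grad_x = 2*1*3.4157 = 6.8313, grad_y = 2*2*4.1478 = 16.591
  x_3 = 3.4157 - 0.01*6.8313 = 3.3473
  y_3 = 4.1478 - 0.01*16.591 = 3.9818
f(3.3473, 3.9818) = 1*3.3473^2 + 2*3.9818^2 = 42.9149


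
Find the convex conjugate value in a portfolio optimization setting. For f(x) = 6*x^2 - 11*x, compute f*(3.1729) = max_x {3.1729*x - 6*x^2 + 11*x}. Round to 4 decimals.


f*(y) = sup_x {y*x - a*x^2 - b*x} = sup_x {(y-b)*x - a*x^2}
FOC: (y - b) - 2a*x = 0 => x* = (y - b)/(2a)
x* = (3.1729 + 11)/(2*6) = 1.1811
f*(3.1729) = (y-b)^2/(4a) = (3.1729 + 11)^2/(4*6)
= 200.8711/24 = 8.3696


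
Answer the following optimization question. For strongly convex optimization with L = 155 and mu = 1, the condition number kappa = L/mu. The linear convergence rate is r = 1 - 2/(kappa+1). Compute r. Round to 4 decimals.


Step 1: Compute the condition number.
kappa = L/mu = 155/1 = 155.0
Step 2: Compute the convergence rate.
r = 1 - 2/(kappa + 1) = 1 - 2*mu/(L + mu) = (L - mu)/(L + mu) = 154/156 = 0.9872


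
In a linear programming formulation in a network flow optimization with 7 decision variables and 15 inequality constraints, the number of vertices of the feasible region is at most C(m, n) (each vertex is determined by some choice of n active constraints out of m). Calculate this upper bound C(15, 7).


Each vertex corresponds to some choice of n active constraints out of m, so the number of vertices is at most C(m, n) = m! / (n!(m-n)!).
m = 15, n = 7
Numerator: 15 * 14 * 13 * 12 * 11 * 10 * 9
Denominator: 7! = 5040
C(15, 7) = 6435


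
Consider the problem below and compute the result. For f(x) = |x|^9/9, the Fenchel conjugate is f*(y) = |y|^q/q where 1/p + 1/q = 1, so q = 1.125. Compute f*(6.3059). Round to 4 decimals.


The conjugate exponent q satisfies 1/p + 1/q = 1.
p = 9, so q = 9/(9 - 1) = 1.125
|y|^q = 6.3059^1.125 = 7.9381
f*(6.3059) = 7.9381 / 1.125 = 7.0561


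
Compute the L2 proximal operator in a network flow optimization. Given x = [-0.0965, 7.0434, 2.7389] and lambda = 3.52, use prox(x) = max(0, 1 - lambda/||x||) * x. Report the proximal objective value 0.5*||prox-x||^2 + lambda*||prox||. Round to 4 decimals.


Step 1: Compute ||x||.
||x|| = 7.5578
Step 2: Compute scaling factor.
scale = max(0, 1 - 3.52/7.5578) = 0.5343
Step 3: prox(x) = [-0.0516, 3.763, 1.4633]
||prox(x)|| = 4.0378
Step 4: Proximal objective.
0.5*||prox-x||^2 = 6.1952
lambda*||prox|| = 14.2131
Total = 20.4083


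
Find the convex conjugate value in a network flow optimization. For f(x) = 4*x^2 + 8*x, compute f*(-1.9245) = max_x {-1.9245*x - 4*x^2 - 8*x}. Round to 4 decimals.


f*(y) = sup_x {y*x - a*x^2 - b*x} = sup_x {(y-b)*x - a*x^2}
FOC: (y - b) - 2a*x = 0 => x* = (y - b)/(2a)
x* = (-1.9245 - 8)/(2*4) = -1.2406
f*(-1.9245) = (y-b)^2/(4a) = (-1.9245 - 8)^2/(4*4)
= 98.4957/16 = 6.156


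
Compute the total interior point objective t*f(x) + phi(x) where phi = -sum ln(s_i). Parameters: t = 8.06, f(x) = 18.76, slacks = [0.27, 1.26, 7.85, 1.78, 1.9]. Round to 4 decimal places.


Step 1: Compute log-barrier.
ln values: [-1.3093, 0.2311, 2.0605, 0.5766, 0.6419]
phi = -(-1.3093 + 0.2311 + 2.0605 + 0.5766 + 0.6419) = -2.2008
Step 2: Compute augmented objective.
t*f(x) = 8.06*18.76 = 151.2056
Total = 151.2056 - 2.2008 = 149.0048


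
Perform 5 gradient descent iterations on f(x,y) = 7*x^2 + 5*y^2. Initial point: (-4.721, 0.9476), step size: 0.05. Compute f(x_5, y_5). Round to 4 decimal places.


Gradient descent on f(x,y) = 7*x^2 + 5*y^2.
Starting point: (-4.721, 0.9476), alpha = 0.05
Step 1: grad_x = 2*7*-4.721 = -66.094, grad_y = 2*5*0.9476 = 9.476
  x_1 = -4.721 - 0.05*-66.094 = -1.4163
  y_1 = 0.9476 - 0.05*9.476 = 0.4738
Step 2: grad_x = 2*7*-1.4163 = -19.8282, grad_y = 2*5*0.4738 = 4.738
  x_2 = -1.4163 - 0.05*-19.8282 = -0.4249
  y_2 = 0.4738 - 0.05*4.738 = 0.2369
Step 3: grad_x = 2*7*-0.4249 = -5.9485, grad_y = 2*5*0.2369 = 2.369
  x_3 = -0.4249 - 0.05*-5.9485 = -0.1275
  y_3 = 0.2369 - 0.05*2.369 = 0.1185
Step 4: grad_x = 2*7*-0.1275 = -1.7845, grad_y = 2*5*0.1185 = 1.1845
  x_4 = -0.1275 - 0.05*-1.7845 = -0.0382
  y_4 = 0.1185 - 0.05*1.1845 = 0.0592
Step 5: grad_x = 2*7*-0.0382 = -0.5354, grad_y = 2*5*0.0592 = 0.5923
  x_5 = -0.0382 - 0.05*-0.5354 = -0.0115
  y_5 = 0.0592 - 0.05*0.5923 = 0.0296
f(-0.0115, 0.0296) = 7*(-0.0115)^2 + 5*0.0296^2 = 0.0053


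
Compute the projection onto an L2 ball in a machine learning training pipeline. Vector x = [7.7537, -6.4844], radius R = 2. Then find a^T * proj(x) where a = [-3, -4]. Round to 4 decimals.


Step 1: Compute ||x|| (intermediates to 6 decimals).
||x|| = sqrt(7.7537^2 + (-6.4844)^2) = 10.107784
Step 2: Project.
Since ||x|| > R, scale = R/||x|| = 2/10.107784 = 0.197867, proj(x) = scale * x
proj(x) = [1.534201, -1.283049]
Step 3: Dot product.
a^T * proj(x) = -3*1.534201 - 4*(-1.283049) = 0.5296


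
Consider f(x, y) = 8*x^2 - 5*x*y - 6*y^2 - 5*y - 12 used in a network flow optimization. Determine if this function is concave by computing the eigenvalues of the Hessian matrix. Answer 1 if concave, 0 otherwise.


The Hessian of f(x,y) = 8*x^2 - 5*x*y - 6*y^2 - 5*y - 12 is:
H = [[16, -5], [-5, -12]]
Trace = 16 - 12 = 4
Determinant = 16*-12 - (-5)^2 = -217
Discriminant = (4)^2 - 4*-217 = 884.0
Eigenvalues: lambda_1 = -12.8661, lambda_2 = 16.8661
The function is not concave.

0


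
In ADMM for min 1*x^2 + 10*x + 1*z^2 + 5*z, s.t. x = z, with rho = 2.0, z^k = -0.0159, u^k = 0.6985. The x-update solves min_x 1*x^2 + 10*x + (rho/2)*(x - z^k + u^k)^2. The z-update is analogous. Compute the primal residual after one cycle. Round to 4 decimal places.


ADMM iteration with rho = 2.0, z^k = -0.0159, u^k = 0.6985
Step 1: x-update.
Minimize 1*x^2 + 10*x + (2.0/2)*(x + 0.0159 + 0.6985)^2
FOC: (2*1 + 2.0)*x = -10 + 2.0*(-0.0159 - 0.6985)
x^{k+1} = -2.8572
Step 2: z-update.
Minimize 1*z^2 + 5*z + (2.0/2)*(-2.8572 - z + 0.6985)^2
FOC: (2*1 + 2.0)*z = -5 + 2.0*(-2.8572 + 0.6985)
z^{k+1} = -2.3294
Step 3: u-update.
u^{k+1} = 0.6985 - 2.8572 + 2.3294 = 0.1707
Step 4: Primal residual = |-2.8572 + 2.3294| = 0.5279


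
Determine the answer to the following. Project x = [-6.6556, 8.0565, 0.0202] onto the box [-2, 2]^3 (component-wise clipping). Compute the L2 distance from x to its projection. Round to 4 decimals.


Project each component onto [-2, 2].
clip(-6.6556) = -2.0, clip(8.0565) = 2.0, clip(0.0202) = 0.0202
Projection = [-2.0, 2.0, 0.0202]
Squared diffs: [21.6746, 36.6812, 0.0]
Distance = sqrt(58.3558) = 7.6391


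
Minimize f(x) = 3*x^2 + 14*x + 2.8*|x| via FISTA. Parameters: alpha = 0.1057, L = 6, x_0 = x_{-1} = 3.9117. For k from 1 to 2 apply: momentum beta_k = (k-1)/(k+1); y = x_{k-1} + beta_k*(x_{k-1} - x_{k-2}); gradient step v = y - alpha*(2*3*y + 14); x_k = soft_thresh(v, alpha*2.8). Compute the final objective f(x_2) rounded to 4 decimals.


FISTA on f(x) = 3*x^2 + 14*x + 2.8*|x|
L = 6, alpha = 0.1057
Iteration 1: beta = 0.0, y = 3.9117 + 0.0*(3.9117 - 3.9117) = 3.9117
  grad(y) = 37.4702, v = y - alpha*grad = -0.0489
  prox(v) = soft_thresh(-0.0489, 0.296) = 0.0
Iteration 2: beta = 0.3333, y = 0.0 + 0.3333*(0.0 - 3.9117) = -1.3039
  grad(y) = 6.1766, v = y - alpha*grad = -1.9568
  prox(v) = soft_thresh(-1.9568, 0.296) = -1.6608
f(x_2) = 3*(-1.6608)^2 + 14*(-1.6608) + 2.8*|-1.6608| = -10.3262


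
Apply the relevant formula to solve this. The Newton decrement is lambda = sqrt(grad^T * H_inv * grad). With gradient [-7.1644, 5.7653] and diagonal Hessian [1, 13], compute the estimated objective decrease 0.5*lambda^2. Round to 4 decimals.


Step 1: H is diagonal, so H^(-1) * g = [-7.1644, 0.4435].
Step 2: g^T H^(-1) g = sum_i g_i^2 / H_ii
  = (-7.1644)^2/1 + (5.7653)^2/13
  = 51.3286 + 2.5568 = 53.8854
Step 3: Objective decrease = 0.5 * g^T H^(-1) g = 26.9427


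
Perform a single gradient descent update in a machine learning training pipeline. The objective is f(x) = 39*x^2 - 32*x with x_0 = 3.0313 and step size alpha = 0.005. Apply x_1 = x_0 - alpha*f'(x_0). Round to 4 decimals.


We compute the gradient at x_0 and apply the update.
f'(x) = 78*x - 32
f'(3.0313) = 78*3.0313 - 32 = 204.4414
x_1 = 3.0313 - 0.005*204.4414 = 2.0091


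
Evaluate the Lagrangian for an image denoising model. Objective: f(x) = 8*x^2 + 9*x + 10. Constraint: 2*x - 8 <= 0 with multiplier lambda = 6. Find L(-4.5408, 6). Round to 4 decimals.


Step 1: Evaluate f(x).
f(-4.5408) = 8*(-4.5408)^2 + 9*(-4.5408) + 10 = 134.0837
Step 2: Evaluate g(x).
g(-4.5408) = 2*-4.5408 - 8 = -17.0816
Step 3: Compute Lagrangian.
L = 134.0837 + 6*-17.0816 = 31.5941


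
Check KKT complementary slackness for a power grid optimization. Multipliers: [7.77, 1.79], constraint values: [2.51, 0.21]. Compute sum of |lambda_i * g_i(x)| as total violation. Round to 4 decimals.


KKT complementary slackness check:
lambda_1 * g_1 = 7.77 * 2.51 = 19.5027
lambda_2 * g_2 = 1.79 * 0.21 = 0.3759
Total violation = 19.5027 + 0.3759 = 19.8786


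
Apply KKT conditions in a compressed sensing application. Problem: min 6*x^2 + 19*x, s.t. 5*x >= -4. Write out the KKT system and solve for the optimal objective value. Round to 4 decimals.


Step 1: Try lambda = 0 (constraint inactive).
x_unc = -19/(2*6) = -1.5833
Check: 5*-1.5833 = -7.9165 < -4 -- violated!
Step 2: Constraint must be active: 5*x = -4
x* = -4/5 = -0.8
lambda = (2*6*(-0.8) + 19)/5 = 1.88
Step 3: Compute optimal value.
f(x*) = 6*(-0.8)^2 + 19*(-0.8) = -11.36


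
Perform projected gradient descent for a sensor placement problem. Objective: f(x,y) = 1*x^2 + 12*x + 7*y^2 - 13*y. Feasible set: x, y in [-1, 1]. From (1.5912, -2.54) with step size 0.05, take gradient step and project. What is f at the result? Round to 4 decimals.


Step 1: Compute gradient at (1.5912, -2.54).
grad_x = 2*1*1.5912 + 12 = 15.1824
grad_y = 2*7*-2.54 - 13 = -48.56
Step 2: Gradient step.
x_raw = 1.5912 - 0.05*15.1824 = 0.8321
y_raw = -2.54 - 0.05*-48.56 = -0.112
Step 3: Project onto [-1, 1].
x_proj = clip(0.8321) = 0.8321
y_proj = clip(-0.112) = -0.112
Step 4: Evaluate f.
f(0.8321, -0.112) = 12.2211


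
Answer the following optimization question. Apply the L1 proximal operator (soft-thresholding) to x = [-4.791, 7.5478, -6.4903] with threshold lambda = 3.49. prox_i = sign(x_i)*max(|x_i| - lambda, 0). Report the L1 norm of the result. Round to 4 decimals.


Soft-thresholding with lambda = 3.49:
prox(-4.791) = sign(-4.791)*max(|-4.791| - 3.49, 0) = -1.301
prox(7.5478) = sign(7.5478)*max(|7.5478| - 3.49, 0) = 4.0578
prox(-6.4903) = sign(-6.4903)*max(|-6.4903| - 3.49, 0) = -3.0003
prox(x) = [-1.301, 4.0578, -3.0003]
||prox(x)||_1 = 1.301 + 4.0578 + 3.0003 = 8.3591


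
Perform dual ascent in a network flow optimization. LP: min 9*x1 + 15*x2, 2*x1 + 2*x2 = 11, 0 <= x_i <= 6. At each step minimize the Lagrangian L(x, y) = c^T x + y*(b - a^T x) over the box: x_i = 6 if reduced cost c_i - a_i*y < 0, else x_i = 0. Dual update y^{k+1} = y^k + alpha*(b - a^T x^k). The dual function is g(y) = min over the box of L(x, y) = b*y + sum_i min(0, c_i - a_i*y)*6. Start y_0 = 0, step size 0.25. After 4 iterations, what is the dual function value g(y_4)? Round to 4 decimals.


Dual ascent for LP: min 9*x1 + 15*x2, 2*x1 + 2*x2 = 11, 0 <= x_i <= 6
Step 1: y^k = 0.0, reduced costs: (9.0, 15.0)
  x^k = (0.0, 0.0), subgradient = b - a^T x = 11.0
  y^{k+1} = 0.0 + 0.25*11.0 = 2.75
Step 2: y^k = 2.75, reduced costs: (3.5, 9.5)
  x^k = (0.0, 0.0), subgradient = b - a^T x = 11.0
  y^{k+1} = 2.75 + 0.25*11.0 = 5.5
Step 3: y^k = 5.5, reduced costs: (-2.0, 4.0)
  x^k = (6.0, 0.0), subgradient = b - a^T x = -1.0
  y^{k+1} = 5.5 + 0.25*-1.0 = 5.25
Step 4: y^k = 5.25, reduced costs: (-1.5, 4.5)
  x^k = (6.0, 0.0), subgradient = b - a^T x = -1.0
  y^{k+1} = 5.25 + 0.25*-1.0 = 5.0
Dual objective at y_4 = 5.0: reduced costs (-1.0, 5.0), box minimizer x = (6.0, 0.0)
g(y_4) = b*y + (c1 - a1*y)*x1 + (c2 - a2*y)*x2 = 11*5.0 + (-1.0)*6.0 + 5.0*0.0 = 55.0 - 6.0 + 0.0 = 49.0


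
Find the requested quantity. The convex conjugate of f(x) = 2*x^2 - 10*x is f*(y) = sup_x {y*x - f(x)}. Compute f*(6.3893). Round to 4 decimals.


f*(y) = sup_x {y*x - a*x^2 - b*x} = sup_x {(y-b)*x - a*x^2}
FOC: (y - b) - 2a*x = 0 => x* = (y - b)/(2a)
x* = (6.3893 + 10)/(2*2) = 4.0973
f*(6.3893) = (y-b)^2/(4a) = (6.3893 + 10)^2/(4*2)
= 268.6092/8 = 33.5761


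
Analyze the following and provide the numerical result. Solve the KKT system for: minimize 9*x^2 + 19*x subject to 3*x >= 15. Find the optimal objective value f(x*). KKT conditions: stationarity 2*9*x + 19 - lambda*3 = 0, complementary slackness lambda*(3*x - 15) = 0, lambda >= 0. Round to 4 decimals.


Step 1: Try lambda = 0 (constraint inactive).
x_unc = -19/(2*9) = -1.0556
Check: 3*-1.0556 = -3.1668 < 15 -- violated!
Step 2: Constraint must be active: 3*x = 15
x* = 15/3 = 5.0
lambda = (2*9*5.0 + 19)/3 = 36.3333
Step 3: Compute optimal value.
f(x*) = 9*5.0^2 + 19*5.0 = 320.0


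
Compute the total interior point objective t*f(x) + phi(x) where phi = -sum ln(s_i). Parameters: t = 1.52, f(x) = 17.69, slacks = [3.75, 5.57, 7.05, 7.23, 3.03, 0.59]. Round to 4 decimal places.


Step 1: Compute log-barrier.
ln values: [1.3218, 1.7174, 1.953, 1.9782, 1.1086, -0.5276]
phi = -(1.3218 + 1.7174 + 1.953 + 1.9782 + 1.1086 - 0.5276) = -7.5513
Step 2: Compute augmented objective.
t*f(x) = 1.52*17.69 = 26.8888
Total = 26.8888 - 7.5513 = 19.3375


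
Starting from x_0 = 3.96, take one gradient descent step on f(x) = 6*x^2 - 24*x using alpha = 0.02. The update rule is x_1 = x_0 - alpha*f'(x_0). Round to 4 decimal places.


We compute the gradient at x_0 and apply the update.
f'(x) = 12*x - 24
f'(3.96) = 12*3.96 - 24 = 23.52
x_1 = 3.96 - 0.02*23.52 = 3.4896


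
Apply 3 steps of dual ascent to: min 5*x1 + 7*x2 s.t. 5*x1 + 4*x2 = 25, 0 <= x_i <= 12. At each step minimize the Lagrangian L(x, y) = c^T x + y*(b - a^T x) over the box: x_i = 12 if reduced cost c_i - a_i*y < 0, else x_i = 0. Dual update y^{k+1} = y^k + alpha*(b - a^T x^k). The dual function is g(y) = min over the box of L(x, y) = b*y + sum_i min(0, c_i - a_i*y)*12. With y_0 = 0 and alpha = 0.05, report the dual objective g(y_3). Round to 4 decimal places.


Dual ascent for LP: min 5*x1 + 7*x2, 5*x1 + 4*x2 = 25, 0 <= x_i <= 12
Step 1: y^k = 0.0, reduced costs: (5.0, 7.0)
  x^k = (0.0, 0.0), subgradient = b - a^T x = 25.0
  y^{k+1} = 0.0 + 0.05*25.0 = 1.25
Step 2: y^k = 1.25, reduced costs: (-1.25, 2.0)
  x^k = (12.0, 0.0), subgradient = b - a^T x = -35.0
  y^{k+1} = 1.25 + 0.05*-35.0 = -0.5
Step 3: y^k = -0.5, reduced costs: (7.5, 9.0)
  x^k = (0.0, 0.0), subgradient = b - a^T x = 25.0
  y^{k+1} = -0.5 + 0.05*25.0 = 0.75
Dual objective at y_3 = 0.75: reduced costs (1.25, 4.0), box minimizer x = (0.0, 0.0)
g(y_3) = b*y + (c1 - a1*y)*x1 + (c2 - a2*y)*x2 = 25*0.75 + 1.25*0.0 + 4.0*0.0 = 18.75 + 0.0 + 0.0 = 18.75


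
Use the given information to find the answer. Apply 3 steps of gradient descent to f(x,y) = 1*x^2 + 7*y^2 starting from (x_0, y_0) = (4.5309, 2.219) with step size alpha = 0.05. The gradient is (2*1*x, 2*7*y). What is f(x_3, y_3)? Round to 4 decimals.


Gradient descent on f(x,y) = 1*x^2 + 7*y^2.
Starting point: (4.5309, 2.219), alpha = 0.05
Step 1: grad_x = 2*1*4.5309 = 9.0618, grad_y = 2*7*2.219 = 31.066
  x_1 = 4.5309 - 0.05*9.0618 = 4.0778
  y_1 = 2.219 - 0.05*31.066 = 0.6657
Step 2: grad_x = 2*1*4.0778 = 8.1556, grad_y = 2*7*0.6657 = 9.3198
  x_2 = 4.0778 - 0.05*8.1556 = 3.67
  y_2 = 0.6657 - 0.05*9.3198 = 0.1997
Step 3: grad_x = 2*1*3.67 = 7.3401, grad_y = 2*7*0.1997 = 2.7959
  x_3 = 3.67 - 0.05*7.3401 = 3.303
  y_3 = 0.1997 - 0.05*2.7959 = 0.0599
f(3.303, 0.0599) = 1*3.303^2 + 7*0.0599^2 = 10.9351
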